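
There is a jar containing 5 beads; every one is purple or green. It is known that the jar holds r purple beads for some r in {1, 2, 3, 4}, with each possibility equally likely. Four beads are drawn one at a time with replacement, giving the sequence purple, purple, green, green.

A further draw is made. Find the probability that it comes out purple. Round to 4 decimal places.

The likelihood of the observed sequence under each hypothesis: P(data | r = 1) = (1/5)(1/5)(4/5)(4/5) = 16/625; P(data | r = 2) = (2/5)(2/5)(3/5)(3/5) = 36/625; P(data | r = 3) = (3/5)(3/5)(2/5)(2/5) = 36/625; P(data | r = 4) = (4/5)(4/5)(1/5)(1/5) = 16/625.
Multiplying each by its prior: 1/4 · 16/625 = 4/625, 1/4 · 36/625 = 9/625, 1/4 · 36/625 = 9/625, 1/4 · 16/625 = 4/625; with total 26/625.
Normalising, the posterior is P(r = 1 | data) = 2/13, P(r = 2 | data) = 9/26, P(r = 3 | data) = 9/26, P(r = 4 | data) = 2/13.
So P(purple next | data) = Σ P(purple next | H) P(H | data) = (1/5)(2/13) + (2/5)(9/26) + (3/5)(9/26) + (4/5)(2/13) = 1/2.

0.5000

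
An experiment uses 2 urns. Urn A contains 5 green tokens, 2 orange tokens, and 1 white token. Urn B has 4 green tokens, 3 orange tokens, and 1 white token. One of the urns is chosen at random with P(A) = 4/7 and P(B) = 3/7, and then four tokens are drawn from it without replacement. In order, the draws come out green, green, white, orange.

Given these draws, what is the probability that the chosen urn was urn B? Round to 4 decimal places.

The likelihood of the observed sequence under each hypothesis: P(data | urn A) = (5/8)(4/7)(1/6)(2/5) = 0.02381; P(data | urn B) = (4/8)(3/7)(1/6)(3/5) = 0.021429.
Multiplying each by its prior: 4/7 · 0.02381 = 0.013605, 3/7 · 0.021429 = 0.0091837; with total 0.022789.
Hence P(urn B | data) = (0.0091837) / (0.022789) = 0.40299.

0.4030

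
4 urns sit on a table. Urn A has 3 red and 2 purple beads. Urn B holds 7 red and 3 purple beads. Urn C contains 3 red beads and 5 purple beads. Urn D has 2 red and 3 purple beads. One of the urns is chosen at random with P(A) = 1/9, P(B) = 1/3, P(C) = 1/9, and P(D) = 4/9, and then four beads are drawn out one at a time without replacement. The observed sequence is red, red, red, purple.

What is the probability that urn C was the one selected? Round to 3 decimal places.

The likelihood of the observed sequence under each hypothesis: P(data | urn A) = (3/5)(2/4)(1/3)(2/2) = 1/10; P(data | urn B) = (7/10)(6/9)(5/8)(3/7) = 1/8; P(data | urn C) = (3/8)(2/7)(1/6)(5/5) = 1/56; P(data | urn D) = (2/5)(1/4)(0/3) = 0.
The prior-weighted likelihoods are 1/9 · 1/10 = 1/90, 1/3 · 1/8 = 1/24, 1/9 · 1/56 = 1/504, 4/9 · 0 = 0; these sum to 23/420.
So P(urn C | data) = (1/504) / (23/420) = 5/138.

0.036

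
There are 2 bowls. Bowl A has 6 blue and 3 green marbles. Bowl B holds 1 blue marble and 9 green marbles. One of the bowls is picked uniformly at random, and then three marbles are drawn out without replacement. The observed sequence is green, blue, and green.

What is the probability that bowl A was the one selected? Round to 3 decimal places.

0.417

The likelihood of the observed sequence under each hypothesis: P(data | bowl A) = (3/9)(6/8)(2/7) = 1/14; P(data | bowl B) = (9/10)(1/9)(8/8) = 1/10.
Weighting by the prior gives 1/2 · 1/14 = 1/28, 1/2 · 1/10 = 1/20; with total 3/35.
Therefore the posterior P(bowl A | data) = (1/28) / (3/35) = 5/12.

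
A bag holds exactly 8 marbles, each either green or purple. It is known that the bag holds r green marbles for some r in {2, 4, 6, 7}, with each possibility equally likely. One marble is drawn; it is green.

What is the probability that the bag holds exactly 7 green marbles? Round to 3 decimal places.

0.368

For each hypothesis, P(data | H) works out to: P(data | r = 2) = (2/8) = 1/4; P(data | r = 4) = (4/8) = 1/2; P(data | r = 6) = (6/8) = 3/4; P(data | r = 7) = (7/8) = 7/8.
The prior-weighted likelihoods are 1/4 · 1/4 = 1/16, 1/4 · 1/2 = 1/8, 1/4 · 3/4 = 3/16, 1/4 · 7/8 = 7/32; these sum to 19/32.
Therefore the posterior P(r = 7 | data) = (7/32) / (19/32) = 7/19.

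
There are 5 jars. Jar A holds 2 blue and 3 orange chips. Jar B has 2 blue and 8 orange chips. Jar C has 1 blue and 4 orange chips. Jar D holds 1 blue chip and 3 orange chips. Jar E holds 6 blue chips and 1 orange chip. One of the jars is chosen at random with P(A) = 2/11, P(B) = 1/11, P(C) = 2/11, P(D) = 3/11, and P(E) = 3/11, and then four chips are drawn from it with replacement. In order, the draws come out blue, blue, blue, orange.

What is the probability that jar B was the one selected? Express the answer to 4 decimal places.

For each hypothesis, P(data | H) works out to: P(data | jar A) = (2/5)(2/5)(2/5)(3/5) = 0.0384; P(data | jar B) = (2/10)(2/10)(2/10)(8/10) = 0.0064; P(data | jar C) = (1/5)(1/5)(1/5)(4/5) = 0.0064; P(data | jar D) = (1/4)(1/4)(1/4)(3/4) = 0.011719; P(data | jar E) = (6/7)(6/7)(6/7)(1/7) = 0.089963.
Weighting by the prior gives 2/11 · 0.0384 = 0.0069818, 1/11 · 0.0064 = 0.00058182, 2/11 · 0.0064 = 0.0011636, 3/11 · 0.011719 = 0.003196, 3/11 · 0.089963 = 0.024535; summing to 0.036459.
Therefore the posterior P(jar B | data) = (0.00058182) / (0.036459) = 0.015958.

0.0160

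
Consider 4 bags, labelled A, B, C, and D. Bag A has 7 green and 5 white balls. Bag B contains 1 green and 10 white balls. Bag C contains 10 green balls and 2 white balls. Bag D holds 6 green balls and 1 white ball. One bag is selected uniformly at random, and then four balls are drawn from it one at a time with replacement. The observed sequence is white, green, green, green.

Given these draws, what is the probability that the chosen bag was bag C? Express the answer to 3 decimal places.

0.357

For each hypothesis, P(data | H) works out to: P(data | bag A) = (5/12)(7/12)(7/12)(7/12) = 0.082706; P(data | bag B) = (10/11)(1/11)(1/11)(1/11) = 0.00068301; P(data | bag C) = (2/12)(10/12)(10/12)(10/12) = 0.096451; P(data | bag D) = (1/7)(6/7)(6/7)(6/7) = 0.089963.
Weighting by the prior gives 1/4 · 0.082706 = 0.020677, 1/4 · 0.00068301 = 0.00017075, 1/4 · 0.096451 = 0.024113, 1/4 · 0.089963 = 0.022491; summing to 0.067451.
So P(bag C | data) = (0.024113) / (0.067451) = 0.35749.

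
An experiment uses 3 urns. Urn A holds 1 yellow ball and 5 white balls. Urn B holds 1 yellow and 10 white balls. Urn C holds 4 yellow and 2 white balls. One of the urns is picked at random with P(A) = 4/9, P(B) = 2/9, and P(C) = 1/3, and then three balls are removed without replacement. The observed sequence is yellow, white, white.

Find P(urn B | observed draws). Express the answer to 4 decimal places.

Compute the likelihood of the observed sequence for each case: P(data | urn A) = (1/6)(5/5)(4/4) = 0.16667; P(data | urn B) = (1/11)(10/10)(9/9) = 0.090909; P(data | urn C) = (4/6)(2/5)(1/4) = 0.066667.
The prior-weighted likelihoods are 4/9 · 0.16667 = 0.074074, 2/9 · 0.090909 = 0.020202, 1/3 · 0.066667 = 0.022222; these sum to 0.1165.
By Bayes' rule, P(urn B | data) = (0.020202) / (0.1165) = 0.17341.

0.1734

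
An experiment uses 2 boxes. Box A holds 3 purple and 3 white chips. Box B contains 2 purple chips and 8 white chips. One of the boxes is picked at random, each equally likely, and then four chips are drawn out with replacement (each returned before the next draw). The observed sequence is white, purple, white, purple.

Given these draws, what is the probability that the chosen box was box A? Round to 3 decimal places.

0.709

For each hypothesis, P(data | H) works out to: P(data | box A) = (3/6)(3/6)(3/6)(3/6) = 0.0625; P(data | box B) = (8/10)(2/10)(8/10)(2/10) = 0.0256.
Multiplying each by its prior: 1/2 · 0.0625 = 0.03125, 1/2 · 0.0256 = 0.0128; these sum to 0.04405.
So P(box A | data) = (0.03125) / (0.04405) = 0.70942.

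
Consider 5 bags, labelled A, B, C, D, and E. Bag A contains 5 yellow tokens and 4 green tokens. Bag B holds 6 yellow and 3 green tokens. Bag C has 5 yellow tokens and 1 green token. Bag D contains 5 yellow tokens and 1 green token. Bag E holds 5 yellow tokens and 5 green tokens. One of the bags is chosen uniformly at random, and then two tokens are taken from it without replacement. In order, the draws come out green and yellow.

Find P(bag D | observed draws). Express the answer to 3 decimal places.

Compute the likelihood of the observed sequence for each case: P(data | bag A) = (4/9)(5/8) = 5/18; P(data | bag B) = (3/9)(6/8) = 1/4; P(data | bag C) = (1/6)(5/5) = 1/6; P(data | bag D) = (1/6)(5/5) = 1/6; P(data | bag E) = (5/10)(5/9) = 5/18.
The prior-weighted likelihoods are 1/5 · 5/18 = 1/18, 1/5 · 1/4 = 1/20, 1/5 · 1/6 = 1/30, 1/5 · 1/6 = 1/30, 1/5 · 5/18 = 1/18; these sum to 41/180.
By Bayes' rule, P(bag D | data) = (1/30) / (41/180) = 6/41.

0.146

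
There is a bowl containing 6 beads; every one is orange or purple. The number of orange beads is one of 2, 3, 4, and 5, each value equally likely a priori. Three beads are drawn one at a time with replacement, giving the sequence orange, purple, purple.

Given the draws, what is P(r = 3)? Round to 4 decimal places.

0.3375

Compute the likelihood of the observed sequence for each case: P(data | r = 2) = (2/6)(4/6)(4/6) = 4/27; P(data | r = 3) = (3/6)(3/6)(3/6) = 1/8; P(data | r = 4) = (4/6)(2/6)(2/6) = 2/27; P(data | r = 5) = (5/6)(1/6)(1/6) = 5/216.
Weighting by the prior gives 1/4 · 4/27 = 1/27, 1/4 · 1/8 = 1/32, 1/4 · 2/27 = 1/54, 1/4 · 5/216 = 5/864; these sum to 5/54.
By Bayes' rule, P(r = 3 | data) = (1/32) / (5/54) = 27/80.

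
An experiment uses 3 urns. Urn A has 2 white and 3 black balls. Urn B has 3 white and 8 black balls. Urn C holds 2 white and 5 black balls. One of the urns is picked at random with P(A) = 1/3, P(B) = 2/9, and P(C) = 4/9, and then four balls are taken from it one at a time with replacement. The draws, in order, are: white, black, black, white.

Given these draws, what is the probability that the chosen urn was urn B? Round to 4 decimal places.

0.1882

The likelihood of the observed sequence under each hypothesis: P(data | urn A) = (2/5)(3/5)(3/5)(2/5) = 0.0576; P(data | urn B) = (3/11)(8/11)(8/11)(3/11) = 0.039342; P(data | urn C) = (2/7)(5/7)(5/7)(2/7) = 0.041649.
Weighting by the prior gives 1/3 · 0.0576 = 0.0192, 2/9 · 0.039342 = 0.0087426, 4/9 · 0.041649 = 0.018511; summing to 0.046453.
So P(urn B | data) = (0.0087426) / (0.046453) = 0.1882.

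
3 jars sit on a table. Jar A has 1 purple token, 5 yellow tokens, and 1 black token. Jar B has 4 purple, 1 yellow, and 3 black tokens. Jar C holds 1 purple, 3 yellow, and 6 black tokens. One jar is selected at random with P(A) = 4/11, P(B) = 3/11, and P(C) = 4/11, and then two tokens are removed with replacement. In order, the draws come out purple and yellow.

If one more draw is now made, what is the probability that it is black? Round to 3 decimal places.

0.280

For each hypothesis, P(data | H) works out to: P(data | jar A) = (1/7)(5/7) = 0.10204; P(data | jar B) = (4/8)(1/8) = 0.0625; P(data | jar C) = (1/10)(3/10) = 0.03.
Weighting by the prior gives 4/11 · 0.10204 = 0.037106, 3/11 · 0.0625 = 0.017045, 4/11 · 0.03 = 0.010909; these sum to 0.06506.
Normalising, the posterior is P(jar A | data) = 0.57033, P(jar B | data) = 0.26199, P(jar C | data) = 0.16768.
The predictive probability is P(black next | data) = (1/7)(0.57033) + (3/8)(0.26199) + (3/5)(0.16768) = 0.28033.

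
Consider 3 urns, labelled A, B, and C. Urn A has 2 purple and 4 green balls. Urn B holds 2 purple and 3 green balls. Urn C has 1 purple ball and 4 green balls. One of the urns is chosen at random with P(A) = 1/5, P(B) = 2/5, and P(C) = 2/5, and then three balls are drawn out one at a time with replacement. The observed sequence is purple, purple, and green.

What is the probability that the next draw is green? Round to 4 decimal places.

0.6537

Under each hypothesis, the probability of the observed sequence is: P(data | urn A) = (2/6)(2/6)(4/6) = 0.074074; P(data | urn B) = (2/5)(2/5)(3/5) = 0.096; P(data | urn C) = (1/5)(1/5)(4/5) = 0.032.
The prior-weighted likelihoods are 1/5 · 0.074074 = 0.014815, 2/5 · 0.096 = 0.0384, 2/5 · 0.032 = 0.0128; with total 0.066015.
The posterior is then P(urn A | data) = 0.22442, P(urn B | data) = 0.58169, P(urn C | data) = 0.1939.
The predictive probability is P(green next | data) = (2/3)(0.22442) + (3/5)(0.58169) + (4/5)(0.1939) = 0.65374.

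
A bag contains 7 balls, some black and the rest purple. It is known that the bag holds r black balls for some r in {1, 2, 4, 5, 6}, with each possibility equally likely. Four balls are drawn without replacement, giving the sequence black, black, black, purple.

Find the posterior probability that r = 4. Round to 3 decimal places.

0.231

For each hypothesis, P(data | H) works out to: P(data | r = 1) = (1/7)(0/6) = 0; P(data | r = 2) = (2/7)(1/6)(0/5) = 0; P(data | r = 4) = (4/7)(3/6)(2/5)(3/4) = 3/35; P(data | r = 5) = (5/7)(4/6)(3/5)(2/4) = 1/7; P(data | r = 6) = (6/7)(5/6)(4/5)(1/4) = 1/7.
Multiplying each by its prior: 1/5 · 0 = 0, 1/5 · 0 = 0, 1/5 · 3/35 = 3/175, 1/5 · 1/7 = 1/35, 1/5 · 1/7 = 1/35; these sum to 13/175.
Therefore the posterior P(r = 4 | data) = (3/175) / (13/175) = 3/13.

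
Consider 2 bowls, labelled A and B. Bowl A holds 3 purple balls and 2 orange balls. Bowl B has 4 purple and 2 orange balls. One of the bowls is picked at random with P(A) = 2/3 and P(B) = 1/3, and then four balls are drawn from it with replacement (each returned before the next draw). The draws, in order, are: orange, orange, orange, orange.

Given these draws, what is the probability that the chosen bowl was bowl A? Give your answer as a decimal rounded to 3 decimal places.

0.806

Compute the likelihood of the observed sequence for each case: P(data | bowl A) = (2/5)(2/5)(2/5)(2/5) = 0.0256; P(data | bowl B) = (2/6)(2/6)(2/6)(2/6) = 0.012346.
Weighting by the prior gives 2/3 · 0.0256 = 0.017067, 1/3 · 0.012346 = 0.0041152; these sum to 0.021182.
Hence P(bowl A | data) = (0.017067) / (0.021182) = 0.80572.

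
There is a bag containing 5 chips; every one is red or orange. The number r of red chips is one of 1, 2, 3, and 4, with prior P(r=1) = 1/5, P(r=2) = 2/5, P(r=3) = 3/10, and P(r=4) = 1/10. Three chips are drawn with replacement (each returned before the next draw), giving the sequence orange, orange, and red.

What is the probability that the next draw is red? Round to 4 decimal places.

0.4167

For each hypothesis, P(data | H) works out to: P(data | r = 1) = (4/5)(4/5)(1/5) = 16/125; P(data | r = 2) = (3/5)(3/5)(2/5) = 18/125; P(data | r = 3) = (2/5)(2/5)(3/5) = 12/125; P(data | r = 4) = (1/5)(1/5)(4/5) = 4/125.
Weighting by the prior gives 1/5 · 16/125 = 16/625, 2/5 · 18/125 = 36/625, 3/10 · 12/125 = 18/625, 1/10 · 4/125 = 2/625; with total 72/625.
Dividing through by the total gives posterior P(r = 1 | data) = 2/9, P(r = 2 | data) = 1/2, P(r = 3 | data) = 1/4, P(r = 4 | data) = 1/36.
So P(red next | data) = Σ P(red next | H) P(H | data) = (1/5)(2/9) + (2/5)(1/2) + (3/5)(1/4) + (4/5)(1/36) = 5/12.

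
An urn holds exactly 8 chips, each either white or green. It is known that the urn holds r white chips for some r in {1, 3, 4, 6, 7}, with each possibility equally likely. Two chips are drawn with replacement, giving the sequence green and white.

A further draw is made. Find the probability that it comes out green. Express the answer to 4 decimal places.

0.4803

The likelihood of the observed sequence under each hypothesis: P(data | r = 1) = (7/8)(1/8) = 7/64; P(data | r = 3) = (5/8)(3/8) = 15/64; P(data | r = 4) = (4/8)(4/8) = 1/4; P(data | r = 6) = (2/8)(6/8) = 3/16; P(data | r = 7) = (1/8)(7/8) = 7/64.
Weighting by the prior gives 1/5 · 7/64 = 7/320, 1/5 · 15/64 = 3/64, 1/5 · 1/4 = 1/20, 1/5 · 3/16 = 3/80, 1/5 · 7/64 = 7/320; these sum to 57/320.
Dividing through by the total gives posterior P(r = 1 | data) = 7/57, P(r = 3 | data) = 5/19, P(r = 4 | data) = 16/57, P(r = 6 | data) = 4/19, P(r = 7 | data) = 7/57.
The predictive probability is P(green next | data) = (7/8)(7/57) + (5/8)(5/19) + (1/2)(16/57) + (1/4)(4/19) + (1/8)(7/57) = 73/152.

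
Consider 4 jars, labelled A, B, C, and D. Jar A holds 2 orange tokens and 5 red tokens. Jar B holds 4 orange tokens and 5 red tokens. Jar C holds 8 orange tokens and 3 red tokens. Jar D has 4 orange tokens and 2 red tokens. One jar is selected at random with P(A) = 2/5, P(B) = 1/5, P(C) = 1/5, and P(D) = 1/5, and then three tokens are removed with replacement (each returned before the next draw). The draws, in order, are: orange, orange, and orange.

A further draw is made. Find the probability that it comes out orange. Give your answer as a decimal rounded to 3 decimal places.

0.650

Compute the likelihood of the observed sequence for each case: P(data | jar A) = (2/7)(2/7)(2/7) = 0.023324; P(data | jar B) = (4/9)(4/9)(4/9) = 0.087791; P(data | jar C) = (8/11)(8/11)(8/11) = 0.38467; P(data | jar D) = (4/6)(4/6)(4/6) = 0.2963.
The prior-weighted likelihoods are 2/5 · 0.023324 = 0.0093294, 1/5 · 0.087791 = 0.017558, 1/5 · 0.38467 = 0.076935, 1/5 · 0.2963 = 0.059259; with total 0.16308.
Dividing through by the total gives posterior P(jar A | data) = 0.057207, P(jar B | data) = 0.10767, P(jar C | data) = 0.47176, P(jar D | data) = 0.36337.
The predictive probability is P(orange next | data) = (2/7)(0.057207) + (4/9)(0.10767) + (8/11)(0.47176) + (2/3)(0.36337) = 0.64954.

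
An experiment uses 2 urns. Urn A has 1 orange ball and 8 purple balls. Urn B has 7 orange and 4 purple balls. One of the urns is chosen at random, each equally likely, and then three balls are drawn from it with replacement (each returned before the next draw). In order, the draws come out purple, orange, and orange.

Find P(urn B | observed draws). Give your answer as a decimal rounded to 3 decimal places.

0.931

For each hypothesis, P(data | H) works out to: P(data | urn A) = (8/9)(1/9)(1/9) = 0.010974; P(data | urn B) = (4/11)(7/11)(7/11) = 0.14726.
Weighting by the prior gives 1/2 · 0.010974 = 0.005487, 1/2 · 0.14726 = 0.073629; summing to 0.079116.
By Bayes' rule, P(urn B | data) = (0.073629) / (0.079116) = 0.93065.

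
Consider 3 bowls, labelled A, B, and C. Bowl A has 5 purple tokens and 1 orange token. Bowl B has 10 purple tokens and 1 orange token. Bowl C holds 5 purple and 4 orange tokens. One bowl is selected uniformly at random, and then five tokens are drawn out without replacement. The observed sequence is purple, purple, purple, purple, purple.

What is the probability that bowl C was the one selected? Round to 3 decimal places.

Under each hypothesis, the probability of the observed sequence is: P(data | bowl A) = (5/6)(4/5)(3/4)(2/3)(1/2) = 0.16667; P(data | bowl B) = (10/11)(9/10)(8/9)(7/8)(6/7) = 0.54545; P(data | bowl C) = (5/9)(4/8)(3/7)(2/6)(1/5) = 0.0079365.
Multiplying each by its prior: 1/3 · 0.16667 = 0.055556, 1/3 · 0.54545 = 0.18182, 1/3 · 0.0079365 = 0.0026455; these sum to 0.24002.
Hence P(bowl C | data) = (0.0026455) / (0.24002) = 0.011022.

0.011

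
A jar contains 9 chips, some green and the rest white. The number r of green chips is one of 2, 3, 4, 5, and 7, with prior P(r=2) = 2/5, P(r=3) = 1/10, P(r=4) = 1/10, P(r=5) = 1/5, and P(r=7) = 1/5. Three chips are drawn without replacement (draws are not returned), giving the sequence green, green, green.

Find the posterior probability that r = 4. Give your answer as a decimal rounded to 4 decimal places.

0.0421

Compute the likelihood of the observed sequence for each case: P(data | r = 2) = (2/9)(1/8)(0/7) = 0; P(data | r = 3) = (3/9)(2/8)(1/7) = 1/84; P(data | r = 4) = (4/9)(3/8)(2/7) = 1/21; P(data | r = 5) = (5/9)(4/8)(3/7) = 5/42; P(data | r = 7) = (7/9)(6/8)(5/7) = 5/12.
The prior-weighted likelihoods are 2/5 · 0 = 0, 1/10 · 1/84 = 1/840, 1/10 · 1/21 = 1/210, 1/5 · 5/42 = 1/42, 1/5 · 5/12 = 1/12; these sum to 19/168.
So P(r = 4 | data) = (1/210) / (19/168) = 4/95.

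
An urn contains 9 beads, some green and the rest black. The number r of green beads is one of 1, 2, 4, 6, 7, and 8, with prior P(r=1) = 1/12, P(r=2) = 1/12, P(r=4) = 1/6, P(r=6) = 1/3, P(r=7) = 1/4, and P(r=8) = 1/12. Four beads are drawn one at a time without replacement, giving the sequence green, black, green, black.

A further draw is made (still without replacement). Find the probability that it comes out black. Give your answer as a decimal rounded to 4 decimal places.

0.3359

Compute the likelihood of the observed sequence for each case: P(data | r = 1) = (1/9)(8/8)(0/7) = 0; P(data | r = 2) = (2/9)(7/8)(1/7)(6/6) = 1/36; P(data | r = 4) = (4/9)(5/8)(3/7)(4/6) = 5/63; P(data | r = 6) = (6/9)(3/8)(5/7)(2/6) = 5/84; P(data | r = 7) = (7/9)(2/8)(6/7)(1/6) = 1/36; P(data | r = 8) = (8/9)(1/8)(7/7)(0/6) = 0.
Weighting by the prior gives 1/12 · 0 = 0, 1/12 · 1/36 = 1/432, 1/6 · 5/63 = 5/378, 1/3 · 5/84 = 5/252, 1/4 · 1/36 = 1/144, 1/12 · 0 = 0; with total 8/189.
Dividing through by the total gives posterior P(r = 1 | data) = 0, P(r = 2 | data) = 7/128, P(r = 4 | data) = 5/16, P(r = 6 | data) = 15/32, P(r = 7 | data) = 21/128, P(r = 8 | data) = 0.
The predictive probability is P(black next | data) = (1)(7/128) + (3/5)(5/16) + (1/5)(15/32) + (0)(21/128) = 43/128.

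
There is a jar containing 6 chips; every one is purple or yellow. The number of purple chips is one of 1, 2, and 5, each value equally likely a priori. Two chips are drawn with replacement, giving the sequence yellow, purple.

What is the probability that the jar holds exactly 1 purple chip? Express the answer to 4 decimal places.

Compute the likelihood of the observed sequence for each case: P(data | r = 1) = (5/6)(1/6) = 5/36; P(data | r = 2) = (4/6)(2/6) = 2/9; P(data | r = 5) = (1/6)(5/6) = 5/36.
The prior-weighted likelihoods are 1/3 · 5/36 = 5/108, 1/3 · 2/9 = 2/27, 1/3 · 5/36 = 5/108; with total 1/6.
Therefore the posterior P(r = 1 | data) = (5/108) / (1/6) = 5/18.

0.2778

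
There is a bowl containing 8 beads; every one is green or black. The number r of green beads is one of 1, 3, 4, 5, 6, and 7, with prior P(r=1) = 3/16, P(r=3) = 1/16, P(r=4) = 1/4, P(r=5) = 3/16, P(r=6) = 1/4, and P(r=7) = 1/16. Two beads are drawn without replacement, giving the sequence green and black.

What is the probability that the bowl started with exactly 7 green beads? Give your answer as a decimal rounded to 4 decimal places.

0.0350

The likelihood of the observed sequence under each hypothesis: P(data | r = 1) = (1/8)(7/7) = 1/8; P(data | r = 3) = (3/8)(5/7) = 15/56; P(data | r = 4) = (4/8)(4/7) = 2/7; P(data | r = 5) = (5/8)(3/7) = 15/56; P(data | r = 6) = (6/8)(2/7) = 3/14; P(data | r = 7) = (7/8)(1/7) = 1/8.
Multiplying each by its prior: 3/16 · 1/8 = 3/128, 1/16 · 15/56 = 15/896, 1/4 · 2/7 = 1/14, 3/16 · 15/56 = 45/896, 1/4 · 3/14 = 3/56, 1/16 · 1/8 = 1/128; with total 25/112.
Therefore the posterior P(r = 7 | data) = (1/128) / (25/112) = 7/200.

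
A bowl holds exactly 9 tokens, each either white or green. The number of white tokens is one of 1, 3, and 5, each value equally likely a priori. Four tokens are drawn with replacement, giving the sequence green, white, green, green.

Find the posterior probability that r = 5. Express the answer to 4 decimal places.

0.2162

The likelihood of the observed sequence under each hypothesis: P(data | r = 1) = (8/9)(1/9)(8/9)(8/9) = 0.078037; P(data | r = 3) = (6/9)(3/9)(6/9)(6/9) = 0.098765; P(data | r = 5) = (4/9)(5/9)(4/9)(4/9) = 0.048773.
Multiplying each by its prior: 1/3 · 0.078037 = 0.026012, 1/3 · 0.098765 = 0.032922, 1/3 · 0.048773 = 0.016258; summing to 0.075192.
By Bayes' rule, P(r = 5 | data) = (0.016258) / (0.075192) = 0.21622.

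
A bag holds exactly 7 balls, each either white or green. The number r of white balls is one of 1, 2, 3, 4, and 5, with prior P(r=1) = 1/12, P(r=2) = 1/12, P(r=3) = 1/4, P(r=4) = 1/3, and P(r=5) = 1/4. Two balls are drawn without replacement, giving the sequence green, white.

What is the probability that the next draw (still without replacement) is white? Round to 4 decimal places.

0.5323

The likelihood of the observed sequence under each hypothesis: P(data | r = 1) = (6/7)(1/6) = 1/7; P(data | r = 2) = (5/7)(2/6) = 5/21; P(data | r = 3) = (4/7)(3/6) = 2/7; P(data | r = 4) = (3/7)(4/6) = 2/7; P(data | r = 5) = (2/7)(5/6) = 5/21.
The prior-weighted likelihoods are 1/12 · 1/7 = 1/84, 1/12 · 5/21 = 5/252, 1/4 · 2/7 = 1/14, 1/3 · 2/7 = 2/21, 1/4 · 5/21 = 5/84; summing to 65/252.
Dividing through by the total gives posterior P(r = 1 | data) = 3/65, P(r = 2 | data) = 1/13, P(r = 3 | data) = 18/65, P(r = 4 | data) = 24/65, P(r = 5 | data) = 3/13.
Averaging over the posterior, P(white next | data) = (0)(3/65) + (1/5)(1/13) + (2/5)(18/65) + (3/5)(24/65) + (4/5)(3/13) = 173/325.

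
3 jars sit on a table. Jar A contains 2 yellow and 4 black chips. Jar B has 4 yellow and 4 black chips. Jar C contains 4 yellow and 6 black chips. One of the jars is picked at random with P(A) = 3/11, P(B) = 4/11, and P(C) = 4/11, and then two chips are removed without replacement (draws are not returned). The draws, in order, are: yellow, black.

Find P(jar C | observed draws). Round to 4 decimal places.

0.3544

For each hypothesis, P(data | H) works out to: P(data | jar A) = (2/6)(4/5) = 0.26667; P(data | jar B) = (4/8)(4/7) = 0.28571; P(data | jar C) = (4/10)(6/9) = 0.26667.
Multiplying each by its prior: 3/11 · 0.26667 = 0.072727, 4/11 · 0.28571 = 0.1039, 4/11 · 0.26667 = 0.09697; with total 0.27359.
Therefore the posterior P(jar C | data) = (0.09697) / (0.27359) = 0.35443.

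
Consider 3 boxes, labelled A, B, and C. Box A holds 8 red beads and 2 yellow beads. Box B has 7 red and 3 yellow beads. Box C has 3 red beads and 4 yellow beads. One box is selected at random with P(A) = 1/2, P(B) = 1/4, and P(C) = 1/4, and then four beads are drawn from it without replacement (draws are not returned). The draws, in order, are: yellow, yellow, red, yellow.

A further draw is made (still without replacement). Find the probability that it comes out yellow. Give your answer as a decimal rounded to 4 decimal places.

Under each hypothesis, the probability of the observed sequence is: P(data | box A) = (2/10)(1/9)(8/8)(0/7) = 0; P(data | box B) = (3/10)(2/9)(7/8)(1/7) = 0.0083333; P(data | box C) = (4/7)(3/6)(3/5)(2/4) = 0.085714.
The prior-weighted likelihoods are 1/2 · 0 = 0, 1/4 · 0.0083333 = 0.0020833, 1/4 · 0.085714 = 0.021429; summing to 0.023512.
Dividing through by the total gives posterior P(box A | data) = 0, P(box B | data) = 0.088608, P(box C | data) = 0.91139.
The predictive probability is P(yellow next | data) = (0)(0.088608) + (1/3)(0.91139) = 0.3038.

0.3038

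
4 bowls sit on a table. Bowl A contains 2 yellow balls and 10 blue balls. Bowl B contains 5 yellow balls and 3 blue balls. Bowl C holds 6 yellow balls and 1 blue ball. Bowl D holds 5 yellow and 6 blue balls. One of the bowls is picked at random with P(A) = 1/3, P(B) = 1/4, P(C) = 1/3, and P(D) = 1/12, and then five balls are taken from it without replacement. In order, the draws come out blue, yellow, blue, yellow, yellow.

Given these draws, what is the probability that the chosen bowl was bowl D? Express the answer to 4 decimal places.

0.1681

Compute the likelihood of the observed sequence for each case: P(data | bowl A) = (10/12)(2/11)(9/10)(1/9)(0/8) = 0; P(data | bowl B) = (3/8)(5/7)(2/6)(4/5)(3/4) = 0.053571; P(data | bowl C) = (1/7)(6/6)(0/5) = 0; P(data | bowl D) = (6/11)(5/10)(5/9)(4/8)(3/7) = 0.032468.
The prior-weighted likelihoods are 1/3 · 0 = 0, 1/4 · 0.053571 = 0.013393, 1/3 · 0 = 0, 1/12 · 0.032468 = 0.0027056; with total 0.016098.
Therefore the posterior P(bowl D | data) = (0.0027056) / (0.016098) = 0.16807.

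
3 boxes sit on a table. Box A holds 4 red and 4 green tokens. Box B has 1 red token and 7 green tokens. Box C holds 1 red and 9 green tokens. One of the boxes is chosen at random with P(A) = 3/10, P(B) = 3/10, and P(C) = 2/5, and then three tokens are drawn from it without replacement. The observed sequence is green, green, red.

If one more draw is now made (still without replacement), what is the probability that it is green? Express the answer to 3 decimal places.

The likelihood of the observed sequence under each hypothesis: P(data | box A) = (4/8)(3/7)(4/6) = 0.14286; P(data | box B) = (7/8)(6/7)(1/6) = 0.125; P(data | box C) = (9/10)(8/9)(1/8) = 0.1.
The prior-weighted likelihoods are 3/10 · 0.14286 = 0.042857, 3/10 · 0.125 = 0.0375, 2/5 · 0.1 = 0.04; summing to 0.12036.
The posterior is then P(box A | data) = 0.35608, P(box B | data) = 0.31157, P(box C | data) = 0.33234.
Averaging over the posterior, P(green next | data) = (2/5)(0.35608) + (1)(0.31157) + (1)(0.33234) = 0.78635.

0.786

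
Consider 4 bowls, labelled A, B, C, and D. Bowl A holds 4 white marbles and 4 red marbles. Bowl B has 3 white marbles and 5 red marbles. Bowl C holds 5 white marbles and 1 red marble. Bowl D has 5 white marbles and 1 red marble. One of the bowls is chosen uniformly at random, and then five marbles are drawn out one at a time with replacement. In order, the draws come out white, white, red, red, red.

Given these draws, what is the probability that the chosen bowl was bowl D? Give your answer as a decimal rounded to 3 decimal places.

0.045

For each hypothesis, P(data | H) works out to: P(data | bowl A) = (4/8)(4/8)(4/8)(4/8)(4/8) = 0.03125; P(data | bowl B) = (3/8)(3/8)(5/8)(5/8)(5/8) = 0.034332; P(data | bowl C) = (5/6)(5/6)(1/6)(1/6)(1/6) = 0.003215; P(data | bowl D) = (5/6)(5/6)(1/6)(1/6)(1/6) = 0.003215.
Multiplying each by its prior: 1/4 · 0.03125 = 0.0078125, 1/4 · 0.034332 = 0.0085831, 1/4 · 0.003215 = 0.00080376, 1/4 · 0.003215 = 0.00080376; summing to 0.018003.
So P(bowl D | data) = (0.00080376) / (0.018003) = 0.044645.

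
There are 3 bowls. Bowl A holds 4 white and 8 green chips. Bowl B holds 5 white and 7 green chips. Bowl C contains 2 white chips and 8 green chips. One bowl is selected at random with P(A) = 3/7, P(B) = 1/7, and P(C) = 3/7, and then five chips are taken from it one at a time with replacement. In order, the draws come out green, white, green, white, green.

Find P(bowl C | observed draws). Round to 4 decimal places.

Under each hypothesis, the probability of the observed sequence is: P(data | bowl A) = (8/12)(4/12)(8/12)(4/12)(8/12) = 0.032922; P(data | bowl B) = (7/12)(5/12)(7/12)(5/12)(7/12) = 0.034461; P(data | bowl C) = (8/10)(2/10)(8/10)(2/10)(8/10) = 0.02048.
The prior-weighted likelihoods are 3/7 · 0.032922 = 0.014109, 1/7 · 0.034461 = 0.004923, 3/7 · 0.02048 = 0.0087771; summing to 0.027809.
Hence P(bowl C | data) = (0.0087771) / (0.027809) = 0.31562.

0.3156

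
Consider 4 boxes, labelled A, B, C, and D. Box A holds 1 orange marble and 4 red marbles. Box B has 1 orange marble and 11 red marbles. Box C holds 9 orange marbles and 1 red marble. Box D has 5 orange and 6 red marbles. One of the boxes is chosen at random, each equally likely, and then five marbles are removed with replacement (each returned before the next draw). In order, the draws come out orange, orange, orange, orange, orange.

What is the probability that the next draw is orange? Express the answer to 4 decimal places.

The likelihood of the observed sequence under each hypothesis: P(data | box A) = (1/5)(1/5)(1/5)(1/5)(1/5) = 0.00032; P(data | box B) = (1/12)(1/12)(1/12)(1/12)(1/12) = 4.0188e-06; P(data | box C) = (9/10)(9/10)(9/10)(9/10)(9/10) = 0.59049; P(data | box D) = (5/11)(5/11)(5/11)(5/11)(5/11) = 0.019404.
Weighting by the prior gives 1/4 · 0.00032 = 8e-05, 1/4 · 4.0188e-06 = 1.0047e-06, 1/4 · 0.59049 = 0.14762, 1/4 · 0.019404 = 0.0048509; these sum to 0.15255.
Dividing through by the total gives posterior P(box A | data) = 0.0005244, P(box B | data) = 6.5858e-06, P(box C | data) = 0.96767, P(box D | data) = 0.031798.
So P(orange next | data) = Σ P(orange next | H) P(H | data) = (1/5)(0.0005244) + (1/12)(6.5858e-06) + (9/10)(0.96767) + (5/11)(0.031798) = 0.88546.

0.8855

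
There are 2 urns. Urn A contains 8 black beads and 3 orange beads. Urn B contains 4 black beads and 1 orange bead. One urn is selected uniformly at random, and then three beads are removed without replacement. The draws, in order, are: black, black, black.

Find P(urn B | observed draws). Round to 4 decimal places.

The likelihood of the observed sequence under each hypothesis: P(data | urn A) = (8/11)(7/10)(6/9) = 56/165; P(data | urn B) = (4/5)(3/4)(2/3) = 2/5.
Multiplying each by its prior: 1/2 · 56/165 = 28/165, 1/2 · 2/5 = 1/5; with total 61/165.
By Bayes' rule, P(urn B | data) = (1/5) / (61/165) = 33/61.

0.5410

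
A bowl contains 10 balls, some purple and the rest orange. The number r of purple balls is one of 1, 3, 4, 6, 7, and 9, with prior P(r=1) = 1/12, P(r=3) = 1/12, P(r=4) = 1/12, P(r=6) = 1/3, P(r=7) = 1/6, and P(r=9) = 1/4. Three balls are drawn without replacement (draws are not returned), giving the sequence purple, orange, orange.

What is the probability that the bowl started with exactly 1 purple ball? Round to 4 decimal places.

0.1043

For each hypothesis, P(data | H) works out to: P(data | r = 1) = (1/10)(9/9)(8/8) = 1/10; P(data | r = 3) = (3/10)(7/9)(6/8) = 7/40; P(data | r = 4) = (4/10)(6/9)(5/8) = 1/6; P(data | r = 6) = (6/10)(4/9)(3/8) = 1/10; P(data | r = 7) = (7/10)(3/9)(2/8) = 7/120; P(data | r = 9) = (9/10)(1/9)(0/8) = 0.
Multiplying each by its prior: 1/12 · 1/10 = 1/120, 1/12 · 7/40 = 7/480, 1/12 · 1/6 = 1/72, 1/3 · 1/10 = 1/30, 1/6 · 7/120 = 7/720, 1/4 · 0 = 0; summing to 23/288.
By Bayes' rule, P(r = 1 | data) = (1/120) / (23/288) = 12/115.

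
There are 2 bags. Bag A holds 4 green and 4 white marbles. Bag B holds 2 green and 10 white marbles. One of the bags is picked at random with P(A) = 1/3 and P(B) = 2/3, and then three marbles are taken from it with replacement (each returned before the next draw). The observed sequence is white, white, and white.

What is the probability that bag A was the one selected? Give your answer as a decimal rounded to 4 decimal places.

0.0975

The likelihood of the observed sequence under each hypothesis: P(data | bag A) = (4/8)(4/8)(4/8) = 1/8; P(data | bag B) = (10/12)(10/12)(10/12) = 125/216.
Multiplying each by its prior: 1/3 · 1/8 = 1/24, 2/3 · 125/216 = 125/324; summing to 277/648.
Therefore the posterior P(bag A | data) = (1/24) / (277/648) = 27/277.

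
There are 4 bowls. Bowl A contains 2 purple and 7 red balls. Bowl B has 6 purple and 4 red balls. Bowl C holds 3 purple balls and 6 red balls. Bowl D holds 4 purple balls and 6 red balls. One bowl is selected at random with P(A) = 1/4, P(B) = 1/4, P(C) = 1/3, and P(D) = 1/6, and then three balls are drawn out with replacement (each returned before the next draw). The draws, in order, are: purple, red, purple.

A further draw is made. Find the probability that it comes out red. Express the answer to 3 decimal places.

0.555

Under each hypothesis, the probability of the observed sequence is: P(data | bowl A) = (2/9)(7/9)(2/9) = 0.038409; P(data | bowl B) = (6/10)(4/10)(6/10) = 0.144; P(data | bowl C) = (3/9)(6/9)(3/9) = 0.074074; P(data | bowl D) = (4/10)(6/10)(4/10) = 0.096.
Weighting by the prior gives 1/4 · 0.038409 = 0.0096022, 1/4 · 0.144 = 0.036, 1/3 · 0.074074 = 0.024691, 1/6 · 0.096 = 0.016; summing to 0.086294.
The posterior is then P(bowl A | data) = 0.11127, P(bowl B | data) = 0.41718, P(bowl C | data) = 0.28613, P(bowl D | data) = 0.18541.
Averaging over the posterior, P(red next | data) = (7/9)(0.11127) + (2/5)(0.41718) + (2/3)(0.28613) + (3/5)(0.18541) = 0.55542.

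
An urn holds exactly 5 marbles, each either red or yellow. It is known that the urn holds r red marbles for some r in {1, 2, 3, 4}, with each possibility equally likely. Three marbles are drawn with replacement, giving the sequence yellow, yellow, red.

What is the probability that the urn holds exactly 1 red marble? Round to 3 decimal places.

0.320

Compute the likelihood of the observed sequence for each case: P(data | r = 1) = (4/5)(4/5)(1/5) = 16/125; P(data | r = 2) = (3/5)(3/5)(2/5) = 18/125; P(data | r = 3) = (2/5)(2/5)(3/5) = 12/125; P(data | r = 4) = (1/5)(1/5)(4/5) = 4/125.
Multiplying each by its prior: 1/4 · 16/125 = 4/125, 1/4 · 18/125 = 9/250, 1/4 · 12/125 = 3/125, 1/4 · 4/125 = 1/125; summing to 1/10.
Hence P(r = 1 | data) = (4/125) / (1/10) = 8/25.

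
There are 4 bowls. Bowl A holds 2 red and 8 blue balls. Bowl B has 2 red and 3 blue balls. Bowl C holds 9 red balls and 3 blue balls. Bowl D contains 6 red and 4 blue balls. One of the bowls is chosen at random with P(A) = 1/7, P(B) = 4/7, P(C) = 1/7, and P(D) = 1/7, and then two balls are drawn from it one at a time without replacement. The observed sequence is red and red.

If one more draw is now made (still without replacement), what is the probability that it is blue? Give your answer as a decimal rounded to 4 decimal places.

The likelihood of the observed sequence under each hypothesis: P(data | bowl A) = (2/10)(1/9) = 1/45; P(data | bowl B) = (2/5)(1/4) = 1/10; P(data | bowl C) = (9/12)(8/11) = 6/11; P(data | bowl D) = (6/10)(5/9) = 1/3.
The prior-weighted likelihoods are 1/7 · 1/45 = 1/315, 4/7 · 1/10 = 2/35, 1/7 · 6/11 = 6/77, 1/7 · 1/3 = 1/21; with total 92/495.
Dividing through by the total gives posterior P(bowl A | data) = 0.017081, P(bowl B | data) = 0.30745, P(bowl C | data) = 0.41925, P(bowl D | data) = 0.25621.
The predictive probability is P(blue next | data) = (1)(0.017081) + (1)(0.30745) + (3/10)(0.41925) + (1/2)(0.25621) = 0.57842.

0.5784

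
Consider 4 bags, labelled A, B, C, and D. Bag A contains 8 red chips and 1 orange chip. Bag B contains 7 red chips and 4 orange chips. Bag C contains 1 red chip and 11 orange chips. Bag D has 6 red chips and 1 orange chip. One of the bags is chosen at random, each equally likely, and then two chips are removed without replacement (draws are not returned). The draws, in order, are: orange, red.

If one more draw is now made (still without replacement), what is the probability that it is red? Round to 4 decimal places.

0.7158

Compute the likelihood of the observed sequence for each case: P(data | bag A) = (1/9)(8/8) = 0.11111; P(data | bag B) = (4/11)(7/10) = 0.25455; P(data | bag C) = (11/12)(1/11) = 0.083333; P(data | bag D) = (1/7)(6/6) = 0.14286.
The prior-weighted likelihoods are 1/4 · 0.11111 = 0.027778, 1/4 · 0.25455 = 0.063636, 1/4 · 0.083333 = 0.020833, 1/4 · 0.14286 = 0.035714; these sum to 0.14796.
The posterior is then P(bag A | data) = 0.18774, P(bag B | data) = 0.43009, P(bag C | data) = 0.1408, P(bag D | data) = 0.24138.
The predictive probability is P(red next | data) = (1)(0.18774) + (2/3)(0.43009) + (0)(0.1408) + (1)(0.24138) = 0.71584.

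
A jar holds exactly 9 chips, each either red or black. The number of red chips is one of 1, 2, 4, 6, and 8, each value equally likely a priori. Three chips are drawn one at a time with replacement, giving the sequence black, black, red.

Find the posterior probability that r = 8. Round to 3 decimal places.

0.025

For each hypothesis, P(data | H) works out to: P(data | r = 1) = (8/9)(8/9)(1/9) = 0.087791; P(data | r = 2) = (7/9)(7/9)(2/9) = 0.13443; P(data | r = 4) = (5/9)(5/9)(4/9) = 0.13717; P(data | r = 6) = (3/9)(3/9)(6/9) = 0.074074; P(data | r = 8) = (1/9)(1/9)(8/9) = 0.010974.
Weighting by the prior gives 1/5 · 0.087791 = 0.017558, 1/5 · 0.13443 = 0.026886, 1/5 · 0.13717 = 0.027435, 1/5 · 0.074074 = 0.014815, 1/5 · 0.010974 = 0.0021948; these sum to 0.088889.
By Bayes' rule, P(r = 8 | data) = (0.0021948) / (0.088889) = 0.024691.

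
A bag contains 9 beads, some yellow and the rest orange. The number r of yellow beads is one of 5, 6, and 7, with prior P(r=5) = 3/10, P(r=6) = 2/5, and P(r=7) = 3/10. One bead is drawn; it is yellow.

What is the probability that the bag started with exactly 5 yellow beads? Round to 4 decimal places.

For each hypothesis, P(data | H) works out to: P(data | r = 5) = (5/9) = 5/9; P(data | r = 6) = (6/9) = 2/3; P(data | r = 7) = (7/9) = 7/9.
Weighting by the prior gives 3/10 · 5/9 = 1/6, 2/5 · 2/3 = 4/15, 3/10 · 7/9 = 7/30; with total 2/3.
By Bayes' rule, P(r = 5 | data) = (1/6) / (2/3) = 1/4.

0.2500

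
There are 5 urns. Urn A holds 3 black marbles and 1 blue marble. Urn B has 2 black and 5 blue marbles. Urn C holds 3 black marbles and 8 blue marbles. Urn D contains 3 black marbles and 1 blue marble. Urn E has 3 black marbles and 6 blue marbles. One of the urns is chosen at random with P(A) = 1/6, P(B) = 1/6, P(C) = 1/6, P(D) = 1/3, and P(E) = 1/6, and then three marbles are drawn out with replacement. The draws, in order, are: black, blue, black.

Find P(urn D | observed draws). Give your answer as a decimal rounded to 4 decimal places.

Under each hypothesis, the probability of the observed sequence is: P(data | urn A) = (3/4)(1/4)(3/4) = 0.14062; P(data | urn B) = (2/7)(5/7)(2/7) = 0.058309; P(data | urn C) = (3/11)(8/11)(3/11) = 0.054095; P(data | urn D) = (3/4)(1/4)(3/4) = 0.14062; P(data | urn E) = (3/9)(6/9)(3/9) = 0.074074.
The prior-weighted likelihoods are 1/6 · 0.14062 = 0.023438, 1/6 · 0.058309 = 0.0097182, 1/6 · 0.054095 = 0.0090158, 1/3 · 0.14062 = 0.046875, 1/6 · 0.074074 = 0.012346; summing to 0.10139.
Hence P(urn D | data) = (0.046875) / (0.10139) = 0.46231.

0.4623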